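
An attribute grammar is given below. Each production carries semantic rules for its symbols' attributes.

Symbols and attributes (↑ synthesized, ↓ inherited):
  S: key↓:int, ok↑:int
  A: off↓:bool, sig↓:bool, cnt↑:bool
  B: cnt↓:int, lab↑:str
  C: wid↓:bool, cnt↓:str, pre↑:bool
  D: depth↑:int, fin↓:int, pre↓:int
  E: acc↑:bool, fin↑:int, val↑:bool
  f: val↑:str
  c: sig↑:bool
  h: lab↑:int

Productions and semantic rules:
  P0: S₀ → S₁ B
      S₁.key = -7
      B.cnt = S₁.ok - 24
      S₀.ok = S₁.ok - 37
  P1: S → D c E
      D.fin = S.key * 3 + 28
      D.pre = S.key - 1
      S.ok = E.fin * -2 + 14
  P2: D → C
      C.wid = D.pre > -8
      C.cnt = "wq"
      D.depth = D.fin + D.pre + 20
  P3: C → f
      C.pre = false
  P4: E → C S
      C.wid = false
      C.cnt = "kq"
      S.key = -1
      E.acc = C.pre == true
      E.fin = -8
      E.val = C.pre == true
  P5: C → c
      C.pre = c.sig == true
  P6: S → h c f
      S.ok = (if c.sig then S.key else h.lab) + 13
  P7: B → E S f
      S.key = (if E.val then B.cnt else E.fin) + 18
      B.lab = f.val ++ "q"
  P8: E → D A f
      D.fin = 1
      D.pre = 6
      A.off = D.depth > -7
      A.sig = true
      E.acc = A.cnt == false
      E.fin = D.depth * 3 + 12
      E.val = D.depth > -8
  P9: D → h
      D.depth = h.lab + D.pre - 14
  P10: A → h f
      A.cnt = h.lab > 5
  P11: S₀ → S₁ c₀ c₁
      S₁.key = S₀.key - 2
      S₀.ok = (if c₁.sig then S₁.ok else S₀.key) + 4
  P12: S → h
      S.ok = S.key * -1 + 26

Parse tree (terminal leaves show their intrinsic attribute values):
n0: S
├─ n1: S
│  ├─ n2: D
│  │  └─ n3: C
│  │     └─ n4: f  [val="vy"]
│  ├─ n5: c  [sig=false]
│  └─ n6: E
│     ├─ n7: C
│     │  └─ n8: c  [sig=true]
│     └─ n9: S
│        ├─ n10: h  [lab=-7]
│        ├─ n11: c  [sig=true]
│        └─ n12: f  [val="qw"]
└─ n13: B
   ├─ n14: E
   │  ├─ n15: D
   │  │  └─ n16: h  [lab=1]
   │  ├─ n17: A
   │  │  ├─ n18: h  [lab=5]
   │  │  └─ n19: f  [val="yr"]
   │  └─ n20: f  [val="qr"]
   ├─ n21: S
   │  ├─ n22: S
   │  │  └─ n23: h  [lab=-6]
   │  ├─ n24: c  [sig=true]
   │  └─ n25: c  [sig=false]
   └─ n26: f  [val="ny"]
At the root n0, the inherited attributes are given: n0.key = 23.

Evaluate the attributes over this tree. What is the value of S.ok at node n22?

1. n0.key = 23  [given at root]
2. n1.key = -7  [-7]
3. n2.fin = 7  [S.key * 3 + 28]
4. n2.pre = -8  [S.key - 1]
5. n3.wid = false  [D.pre > -8]
6. n3.cnt = "wq"  ["wq"]
7. n4.val = "vy"  [terminal]
8. n3.pre = false  [false]
9. n2.depth = 19  [D.fin + D.pre + 20]
10. n5.sig = false  [terminal]
11. n7.wid = false  [false]
12. n7.cnt = "kq"  ["kq"]
13. n8.sig = true  [terminal]
14. n7.pre = true  [c.sig == true]
15. n9.key = -1  [-1]
16. n10.lab = -7  [terminal]
17. n11.sig = true  [terminal]
18. n12.val = "qw"  [terminal]
19. n9.ok = 12  [(if c.sig then S.key else h.lab) + 13]
20. n6.acc = true  [C.pre == true]
21. n6.fin = -8  [-8]
22. n6.val = true  [C.pre == true]
23. n1.ok = 30  [E.fin * -2 + 14]
24. n13.cnt = 6  [S₁.ok - 24]
25. n15.fin = 1  [1]
26. n15.pre = 6  [6]
27. n16.lab = 1  [terminal]
28. n15.depth = -7  [h.lab + D.pre - 14]
29. n17.off = false  [D.depth > -7]
30. n17.sig = true  [true]
31. n18.lab = 5  [terminal]
32. n19.val = "yr"  [terminal]
33. n17.cnt = false  [h.lab > 5]
34. n20.val = "qr"  [terminal]
35. n14.acc = true  [A.cnt == false]
36. n14.fin = -9  [D.depth * 3 + 12]
37. n14.val = true  [D.depth > -8]
38. n21.key = 24  [(if E.val then B.cnt else E.fin) + 18]
39. n22.key = 22  [S₀.key - 2]
40. n23.lab = -6  [terminal]
41. n22.ok = 4  [S.key * -1 + 26]
42. n24.sig = true  [terminal]
43. n25.sig = false  [terminal]
44. n21.ok = 28  [(if c₁.sig then S₁.ok else S₀.key) + 4]
45. n26.val = "ny"  [terminal]
46. n13.lab = "nyq"  [f.val ++ "q"]
47. n0.ok = -7  [S₁.ok - 37]

4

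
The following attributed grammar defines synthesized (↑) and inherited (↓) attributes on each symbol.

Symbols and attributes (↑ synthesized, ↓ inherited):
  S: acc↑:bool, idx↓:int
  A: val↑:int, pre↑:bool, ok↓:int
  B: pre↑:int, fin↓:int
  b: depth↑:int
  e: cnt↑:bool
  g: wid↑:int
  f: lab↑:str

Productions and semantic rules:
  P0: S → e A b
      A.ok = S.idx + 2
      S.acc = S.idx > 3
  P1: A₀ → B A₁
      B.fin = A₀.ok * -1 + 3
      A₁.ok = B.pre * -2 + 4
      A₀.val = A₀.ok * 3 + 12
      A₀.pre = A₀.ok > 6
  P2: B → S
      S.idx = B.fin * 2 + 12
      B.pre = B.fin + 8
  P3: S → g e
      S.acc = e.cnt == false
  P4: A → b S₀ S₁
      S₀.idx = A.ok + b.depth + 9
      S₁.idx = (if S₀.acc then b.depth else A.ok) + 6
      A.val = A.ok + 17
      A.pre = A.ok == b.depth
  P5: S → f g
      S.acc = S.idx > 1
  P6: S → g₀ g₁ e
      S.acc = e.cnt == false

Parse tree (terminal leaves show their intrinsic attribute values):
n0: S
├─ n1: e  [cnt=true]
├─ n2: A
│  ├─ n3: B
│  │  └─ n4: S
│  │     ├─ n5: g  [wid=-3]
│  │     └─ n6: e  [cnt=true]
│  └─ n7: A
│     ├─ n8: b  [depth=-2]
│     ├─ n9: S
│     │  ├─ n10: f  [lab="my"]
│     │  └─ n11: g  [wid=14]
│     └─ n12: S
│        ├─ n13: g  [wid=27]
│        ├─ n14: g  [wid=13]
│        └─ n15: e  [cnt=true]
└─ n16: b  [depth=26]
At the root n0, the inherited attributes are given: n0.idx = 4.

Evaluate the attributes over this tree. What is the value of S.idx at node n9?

1

1. n0.idx = 4  [given at root]
2. n1.cnt = true  [terminal]
3. n2.ok = 6  [S.idx + 2]
4. n3.fin = -3  [A₀.ok * -1 + 3]
5. n4.idx = 6  [B.fin * 2 + 12]
6. n5.wid = -3  [terminal]
7. n6.cnt = true  [terminal]
8. n4.acc = false  [e.cnt == false]
9. n3.pre = 5  [B.fin + 8]
10. n7.ok = -6  [B.pre * -2 + 4]
11. n8.depth = -2  [terminal]
12. n9.idx = 1  [A.ok + b.depth + 9]
13. n10.lab = "my"  [terminal]
14. n11.wid = 14  [terminal]
15. n9.acc = false  [S.idx > 1]
16. n12.idx = 0  [(if S₀.acc then b.depth else A.ok) + 6]
17. n13.wid = 27  [terminal]
18. n14.wid = 13  [terminal]
19. n15.cnt = true  [terminal]
20. n12.acc = false  [e.cnt == false]
21. n7.val = 11  [A.ok + 17]
22. n7.pre = false  [A.ok == b.depth]
23. n2.val = 30  [A₀.ok * 3 + 12]
24. n2.pre = false  [A₀.ok > 6]
25. n16.depth = 26  [terminal]
26. n0.acc = true  [S.idx > 3]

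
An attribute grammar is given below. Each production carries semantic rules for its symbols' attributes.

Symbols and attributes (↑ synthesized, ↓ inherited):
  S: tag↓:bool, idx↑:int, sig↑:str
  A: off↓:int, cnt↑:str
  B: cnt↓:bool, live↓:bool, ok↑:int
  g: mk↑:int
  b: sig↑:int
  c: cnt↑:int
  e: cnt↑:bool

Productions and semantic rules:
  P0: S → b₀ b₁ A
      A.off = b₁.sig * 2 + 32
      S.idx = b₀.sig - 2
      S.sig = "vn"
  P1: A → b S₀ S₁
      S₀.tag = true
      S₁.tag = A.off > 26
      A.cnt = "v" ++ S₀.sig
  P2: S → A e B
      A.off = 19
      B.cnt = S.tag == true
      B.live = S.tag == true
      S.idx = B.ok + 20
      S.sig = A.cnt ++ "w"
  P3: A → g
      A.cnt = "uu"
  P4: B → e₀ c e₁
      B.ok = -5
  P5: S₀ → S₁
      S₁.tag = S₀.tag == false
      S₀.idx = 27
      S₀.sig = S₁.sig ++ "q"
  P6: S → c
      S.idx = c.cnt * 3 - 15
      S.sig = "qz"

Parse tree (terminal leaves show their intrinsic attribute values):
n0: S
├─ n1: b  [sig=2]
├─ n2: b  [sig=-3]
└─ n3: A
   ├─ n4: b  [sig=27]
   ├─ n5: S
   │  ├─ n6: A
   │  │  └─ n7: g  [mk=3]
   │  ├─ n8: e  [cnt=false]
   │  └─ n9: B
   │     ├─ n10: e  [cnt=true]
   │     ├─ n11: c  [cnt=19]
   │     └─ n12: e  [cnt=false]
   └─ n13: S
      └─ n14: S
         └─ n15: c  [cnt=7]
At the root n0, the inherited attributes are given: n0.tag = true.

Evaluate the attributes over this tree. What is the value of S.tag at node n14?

true

1. n0.tag = true  [given at root]
2. n1.sig = 2  [terminal]
3. n2.sig = -3  [terminal]
4. n3.off = 26  [b₁.sig * 2 + 32]
5. n4.sig = 27  [terminal]
6. n5.tag = true  [true]
7. n6.off = 19  [19]
8. n7.mk = 3  [terminal]
9. n6.cnt = "uu"  ["uu"]
10. n8.cnt = false  [terminal]
11. n9.cnt = true  [S.tag == true]
12. n9.live = true  [S.tag == true]
13. n10.cnt = true  [terminal]
14. n11.cnt = 19  [terminal]
15. n12.cnt = false  [terminal]
16. n9.ok = -5  [-5]
17. n5.idx = 15  [B.ok + 20]
18. n5.sig = "uuw"  [A.cnt ++ "w"]
19. n13.tag = false  [A.off > 26]
20. n14.tag = true  [S₀.tag == false]
21. n15.cnt = 7  [terminal]
22. n14.idx = 6  [c.cnt * 3 - 15]
23. n14.sig = "qz"  ["qz"]
24. n13.idx = 27  [27]
25. n13.sig = "qzq"  [S₁.sig ++ "q"]
26. n3.cnt = "vuuw"  ["v" ++ S₀.sig]
27. n0.idx = 0  [b₀.sig - 2]
28. n0.sig = "vn"  ["vn"]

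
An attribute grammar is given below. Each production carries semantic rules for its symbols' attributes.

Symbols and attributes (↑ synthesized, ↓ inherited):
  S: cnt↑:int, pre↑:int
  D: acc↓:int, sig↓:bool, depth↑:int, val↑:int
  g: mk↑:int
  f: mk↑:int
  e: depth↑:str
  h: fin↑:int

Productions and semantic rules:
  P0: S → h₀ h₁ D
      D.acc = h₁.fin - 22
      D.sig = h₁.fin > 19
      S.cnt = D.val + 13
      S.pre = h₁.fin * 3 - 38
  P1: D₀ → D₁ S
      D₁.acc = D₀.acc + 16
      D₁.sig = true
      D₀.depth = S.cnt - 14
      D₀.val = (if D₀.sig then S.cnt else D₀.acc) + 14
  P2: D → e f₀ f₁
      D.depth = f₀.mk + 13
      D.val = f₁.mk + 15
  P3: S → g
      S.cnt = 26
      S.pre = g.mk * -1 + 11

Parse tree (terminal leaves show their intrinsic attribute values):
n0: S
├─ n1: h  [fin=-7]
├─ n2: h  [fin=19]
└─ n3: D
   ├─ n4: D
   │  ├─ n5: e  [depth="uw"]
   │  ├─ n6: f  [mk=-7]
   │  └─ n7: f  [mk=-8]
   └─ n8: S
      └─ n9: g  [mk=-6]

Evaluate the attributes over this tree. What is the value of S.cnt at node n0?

1. n1.fin = -7  [terminal]
2. n2.fin = 19  [terminal]
3. n3.acc = -3  [h₁.fin - 22]
4. n3.sig = false  [h₁.fin > 19]
5. n4.acc = 13  [D₀.acc + 16]
6. n4.sig = true  [true]
7. n5.depth = "uw"  [terminal]
8. n6.mk = -7  [terminal]
9. n7.mk = -8  [terminal]
10. n4.depth = 6  [f₀.mk + 13]
11. n4.val = 7  [f₁.mk + 15]
12. n9.mk = -6  [terminal]
13. n8.cnt = 26  [26]
14. n8.pre = 17  [g.mk * -1 + 11]
15. n3.depth = 12  [S.cnt - 14]
16. n3.val = 11  [(if D₀.sig then S.cnt else D₀.acc) + 14]
17. n0.cnt = 24  [D.val + 13]
18. n0.pre = 19  [h₁.fin * 3 - 38]

24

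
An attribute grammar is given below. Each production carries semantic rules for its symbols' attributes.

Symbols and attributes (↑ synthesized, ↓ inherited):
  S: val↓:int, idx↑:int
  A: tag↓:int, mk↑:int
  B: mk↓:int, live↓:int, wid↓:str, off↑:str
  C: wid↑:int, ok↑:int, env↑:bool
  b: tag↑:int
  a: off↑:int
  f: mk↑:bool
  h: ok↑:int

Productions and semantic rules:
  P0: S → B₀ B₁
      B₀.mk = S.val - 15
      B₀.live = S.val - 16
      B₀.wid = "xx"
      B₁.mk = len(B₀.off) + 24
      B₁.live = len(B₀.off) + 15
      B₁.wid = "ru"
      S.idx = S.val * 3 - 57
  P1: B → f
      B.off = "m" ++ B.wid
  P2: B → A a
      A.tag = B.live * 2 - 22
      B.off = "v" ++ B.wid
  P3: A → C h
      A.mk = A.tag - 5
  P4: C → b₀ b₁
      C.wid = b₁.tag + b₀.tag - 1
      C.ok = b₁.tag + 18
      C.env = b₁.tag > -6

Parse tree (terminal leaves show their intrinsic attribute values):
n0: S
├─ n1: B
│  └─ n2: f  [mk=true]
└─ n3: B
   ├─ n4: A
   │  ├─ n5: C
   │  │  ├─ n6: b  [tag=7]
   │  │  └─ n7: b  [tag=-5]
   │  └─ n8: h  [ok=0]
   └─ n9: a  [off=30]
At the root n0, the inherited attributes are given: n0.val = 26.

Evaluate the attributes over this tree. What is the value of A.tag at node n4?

1. n0.val = 26  [given at root]
2. n1.mk = 11  [S.val - 15]
3. n1.live = 10  [S.val - 16]
4. n1.wid = "xx"  ["xx"]
5. n2.mk = true  [terminal]
6. n1.off = "mxx"  ["m" ++ B.wid]
7. n3.mk = 27  [len(B₀.off) + 24]
8. n3.live = 18  [len(B₀.off) + 15]
9. n3.wid = "ru"  ["ru"]
10. n4.tag = 14  [B.live * 2 - 22]
11. n6.tag = 7  [terminal]
12. n7.tag = -5  [terminal]
13. n5.wid = 1  [b₁.tag + b₀.tag - 1]
14. n5.ok = 13  [b₁.tag + 18]
15. n5.env = true  [b₁.tag > -6]
16. n8.ok = 0  [terminal]
17. n4.mk = 9  [A.tag - 5]
18. n9.off = 30  [terminal]
19. n3.off = "vru"  ["v" ++ B.wid]
20. n0.idx = 21  [S.val * 3 - 57]

14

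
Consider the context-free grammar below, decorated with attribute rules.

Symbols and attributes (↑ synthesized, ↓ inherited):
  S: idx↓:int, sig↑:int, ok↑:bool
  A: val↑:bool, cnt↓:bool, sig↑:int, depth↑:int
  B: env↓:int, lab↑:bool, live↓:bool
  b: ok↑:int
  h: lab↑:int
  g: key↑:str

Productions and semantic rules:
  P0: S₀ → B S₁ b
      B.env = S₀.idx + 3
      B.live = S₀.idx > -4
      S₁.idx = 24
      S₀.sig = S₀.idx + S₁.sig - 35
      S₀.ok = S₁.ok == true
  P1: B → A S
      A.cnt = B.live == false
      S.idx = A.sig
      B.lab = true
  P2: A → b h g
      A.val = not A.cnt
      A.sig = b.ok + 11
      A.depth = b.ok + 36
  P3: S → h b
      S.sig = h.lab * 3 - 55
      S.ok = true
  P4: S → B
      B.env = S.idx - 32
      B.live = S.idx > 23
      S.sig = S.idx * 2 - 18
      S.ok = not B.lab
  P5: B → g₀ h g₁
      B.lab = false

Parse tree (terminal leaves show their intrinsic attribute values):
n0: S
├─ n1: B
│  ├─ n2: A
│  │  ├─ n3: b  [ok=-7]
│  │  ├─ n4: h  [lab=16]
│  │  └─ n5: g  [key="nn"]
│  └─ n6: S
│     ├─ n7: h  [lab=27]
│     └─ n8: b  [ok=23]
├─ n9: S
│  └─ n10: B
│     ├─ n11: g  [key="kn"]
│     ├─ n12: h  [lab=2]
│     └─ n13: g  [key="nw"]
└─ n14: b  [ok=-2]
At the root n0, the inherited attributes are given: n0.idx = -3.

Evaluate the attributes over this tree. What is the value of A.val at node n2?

true

1. n0.idx = -3  [given at root]
2. n1.env = 0  [S₀.idx + 3]
3. n1.live = true  [S₀.idx > -4]
4. n2.cnt = false  [B.live == false]
5. n3.ok = -7  [terminal]
6. n4.lab = 16  [terminal]
7. n5.key = "nn"  [terminal]
8. n2.val = true  [not A.cnt]
9. n2.sig = 4  [b.ok + 11]
10. n2.depth = 29  [b.ok + 36]
11. n6.idx = 4  [A.sig]
12. n7.lab = 27  [terminal]
13. n8.ok = 23  [terminal]
14. n6.sig = 26  [h.lab * 3 - 55]
15. n6.ok = true  [true]
16. n1.lab = true  [true]
17. n9.idx = 24  [24]
18. n10.env = -8  [S.idx - 32]
19. n10.live = true  [S.idx > 23]
20. n11.key = "kn"  [terminal]
21. n12.lab = 2  [terminal]
22. n13.key = "nw"  [terminal]
23. n10.lab = false  [false]
24. n9.sig = 30  [S.idx * 2 - 18]
25. n9.ok = true  [not B.lab]
26. n14.ok = -2  [terminal]
27. n0.sig = -8  [S₀.idx + S₁.sig - 35]
28. n0.ok = true  [S₁.ok == true]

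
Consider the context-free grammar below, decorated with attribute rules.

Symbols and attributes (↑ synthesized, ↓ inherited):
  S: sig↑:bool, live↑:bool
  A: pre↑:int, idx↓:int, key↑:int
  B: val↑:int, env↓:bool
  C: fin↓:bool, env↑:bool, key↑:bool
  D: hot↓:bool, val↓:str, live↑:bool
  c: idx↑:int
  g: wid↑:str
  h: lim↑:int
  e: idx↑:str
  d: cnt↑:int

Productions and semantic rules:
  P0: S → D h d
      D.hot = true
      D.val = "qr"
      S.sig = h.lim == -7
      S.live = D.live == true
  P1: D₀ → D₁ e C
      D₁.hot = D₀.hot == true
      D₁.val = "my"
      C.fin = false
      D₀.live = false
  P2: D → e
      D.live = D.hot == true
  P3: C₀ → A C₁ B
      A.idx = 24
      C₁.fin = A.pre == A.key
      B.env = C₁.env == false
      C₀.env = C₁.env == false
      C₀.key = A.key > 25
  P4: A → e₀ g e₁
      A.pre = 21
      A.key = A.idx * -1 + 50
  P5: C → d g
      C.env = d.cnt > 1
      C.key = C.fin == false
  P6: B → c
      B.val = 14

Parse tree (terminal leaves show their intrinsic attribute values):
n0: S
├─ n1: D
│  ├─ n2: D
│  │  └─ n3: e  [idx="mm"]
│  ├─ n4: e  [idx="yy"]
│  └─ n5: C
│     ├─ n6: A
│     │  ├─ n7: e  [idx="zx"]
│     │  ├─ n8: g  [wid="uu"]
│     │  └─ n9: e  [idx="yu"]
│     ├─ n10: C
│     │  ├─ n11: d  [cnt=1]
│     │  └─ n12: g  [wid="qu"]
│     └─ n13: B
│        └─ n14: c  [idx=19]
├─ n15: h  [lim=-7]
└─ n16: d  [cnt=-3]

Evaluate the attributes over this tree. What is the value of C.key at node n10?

1. n1.hot = true  [true]
2. n1.val = "qr"  ["qr"]
3. n2.hot = true  [D₀.hot == true]
4. n2.val = "my"  ["my"]
5. n3.idx = "mm"  [terminal]
6. n2.live = true  [D.hot == true]
7. n4.idx = "yy"  [terminal]
8. n5.fin = false  [false]
9. n6.idx = 24  [24]
10. n7.idx = "zx"  [terminal]
11. n8.wid = "uu"  [terminal]
12. n9.idx = "yu"  [terminal]
13. n6.pre = 21  [21]
14. n6.key = 26  [A.idx * -1 + 50]
15. n10.fin = false  [A.pre == A.key]
16. n11.cnt = 1  [terminal]
17. n12.wid = "qu"  [terminal]
18. n10.env = false  [d.cnt > 1]
19. n10.key = true  [C.fin == false]
20. n13.env = true  [C₁.env == false]
21. n14.idx = 19  [terminal]
22. n13.val = 14  [14]
23. n5.env = true  [C₁.env == false]
24. n5.key = true  [A.key > 25]
25. n1.live = false  [false]
26. n15.lim = -7  [terminal]
27. n16.cnt = -3  [terminal]
28. n0.sig = true  [h.lim == -7]
29. n0.live = false  [D.live == true]

true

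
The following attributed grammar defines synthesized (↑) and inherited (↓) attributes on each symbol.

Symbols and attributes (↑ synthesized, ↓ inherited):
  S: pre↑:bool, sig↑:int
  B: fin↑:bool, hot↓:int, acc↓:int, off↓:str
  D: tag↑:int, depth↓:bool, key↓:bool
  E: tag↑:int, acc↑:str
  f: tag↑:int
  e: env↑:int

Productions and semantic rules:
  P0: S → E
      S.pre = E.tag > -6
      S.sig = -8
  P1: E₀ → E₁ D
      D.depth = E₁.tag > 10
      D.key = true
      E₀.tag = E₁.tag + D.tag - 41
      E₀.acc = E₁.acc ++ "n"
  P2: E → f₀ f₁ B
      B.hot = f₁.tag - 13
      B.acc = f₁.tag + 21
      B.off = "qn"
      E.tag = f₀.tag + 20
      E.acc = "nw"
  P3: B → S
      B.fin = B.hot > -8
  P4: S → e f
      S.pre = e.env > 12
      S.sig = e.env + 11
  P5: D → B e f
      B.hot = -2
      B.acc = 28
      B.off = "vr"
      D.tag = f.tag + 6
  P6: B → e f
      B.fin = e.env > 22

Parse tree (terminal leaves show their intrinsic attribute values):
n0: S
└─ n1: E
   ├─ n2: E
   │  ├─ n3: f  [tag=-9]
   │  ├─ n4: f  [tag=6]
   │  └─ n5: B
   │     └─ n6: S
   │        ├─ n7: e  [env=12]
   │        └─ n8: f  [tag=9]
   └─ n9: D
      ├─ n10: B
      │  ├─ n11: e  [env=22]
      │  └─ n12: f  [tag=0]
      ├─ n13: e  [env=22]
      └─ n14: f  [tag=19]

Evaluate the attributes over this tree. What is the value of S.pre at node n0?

1. n3.tag = -9  [terminal]
2. n4.tag = 6  [terminal]
3. n5.hot = -7  [f₁.tag - 13]
4. n5.acc = 27  [f₁.tag + 21]
5. n5.off = "qn"  ["qn"]
6. n7.env = 12  [terminal]
7. n8.tag = 9  [terminal]
8. n6.pre = false  [e.env > 12]
9. n6.sig = 23  [e.env + 11]
10. n5.fin = true  [B.hot > -8]
11. n2.tag = 11  [f₀.tag + 20]
12. n2.acc = "nw"  ["nw"]
13. n9.depth = true  [E₁.tag > 10]
14. n9.key = true  [true]
15. n10.hot = -2  [-2]
16. n10.acc = 28  [28]
17. n10.off = "vr"  ["vr"]
18. n11.env = 22  [terminal]
19. n12.tag = 0  [terminal]
20. n10.fin = false  [e.env > 22]
21. n13.env = 22  [terminal]
22. n14.tag = 19  [terminal]
23. n9.tag = 25  [f.tag + 6]
24. n1.tag = -5  [E₁.tag + D.tag - 41]
25. n1.acc = "nwn"  [E₁.acc ++ "n"]
26. n0.pre = true  [E.tag > -6]
27. n0.sig = -8  [-8]

true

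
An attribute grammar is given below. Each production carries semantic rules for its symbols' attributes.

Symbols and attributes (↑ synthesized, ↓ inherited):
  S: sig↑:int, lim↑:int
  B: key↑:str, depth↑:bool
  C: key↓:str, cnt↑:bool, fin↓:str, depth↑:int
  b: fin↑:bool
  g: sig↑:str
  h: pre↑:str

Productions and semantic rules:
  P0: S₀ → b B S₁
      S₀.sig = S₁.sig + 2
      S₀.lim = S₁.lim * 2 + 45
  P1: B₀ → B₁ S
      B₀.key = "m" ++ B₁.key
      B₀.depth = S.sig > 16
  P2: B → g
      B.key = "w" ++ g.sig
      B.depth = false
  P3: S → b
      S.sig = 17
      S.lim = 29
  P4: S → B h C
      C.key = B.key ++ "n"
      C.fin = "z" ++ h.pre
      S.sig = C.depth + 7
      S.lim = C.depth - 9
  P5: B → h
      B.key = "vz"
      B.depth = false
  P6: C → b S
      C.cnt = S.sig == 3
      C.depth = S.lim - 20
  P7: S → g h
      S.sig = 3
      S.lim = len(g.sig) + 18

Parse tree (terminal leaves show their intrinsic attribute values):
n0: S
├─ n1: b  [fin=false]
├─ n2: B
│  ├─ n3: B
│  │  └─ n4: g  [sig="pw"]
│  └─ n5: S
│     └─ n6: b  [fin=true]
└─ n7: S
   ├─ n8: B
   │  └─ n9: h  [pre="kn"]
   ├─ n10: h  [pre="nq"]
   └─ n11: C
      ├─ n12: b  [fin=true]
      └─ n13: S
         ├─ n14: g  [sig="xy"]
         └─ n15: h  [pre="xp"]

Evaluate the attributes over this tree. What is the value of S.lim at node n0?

27

1. n1.fin = false  [terminal]
2. n4.sig = "pw"  [terminal]
3. n3.key = "wpw"  ["w" ++ g.sig]
4. n3.depth = false  [false]
5. n6.fin = true  [terminal]
6. n5.sig = 17  [17]
7. n5.lim = 29  [29]
8. n2.key = "mwpw"  ["m" ++ B₁.key]
9. n2.depth = true  [S.sig > 16]
10. n9.pre = "kn"  [terminal]
11. n8.key = "vz"  ["vz"]
12. n8.depth = false  [false]
13. n10.pre = "nq"  [terminal]
14. n11.key = "vzn"  [B.key ++ "n"]
15. n11.fin = "znq"  ["z" ++ h.pre]
16. n12.fin = true  [terminal]
17. n14.sig = "xy"  [terminal]
18. n15.pre = "xp"  [terminal]
19. n13.sig = 3  [3]
20. n13.lim = 20  [len(g.sig) + 18]
21. n11.cnt = true  [S.sig == 3]
22. n11.depth = 0  [S.lim - 20]
23. n7.sig = 7  [C.depth + 7]
24. n7.lim = -9  [C.depth - 9]
25. n0.sig = 9  [S₁.sig + 2]
26. n0.lim = 27  [S₁.lim * 2 + 45]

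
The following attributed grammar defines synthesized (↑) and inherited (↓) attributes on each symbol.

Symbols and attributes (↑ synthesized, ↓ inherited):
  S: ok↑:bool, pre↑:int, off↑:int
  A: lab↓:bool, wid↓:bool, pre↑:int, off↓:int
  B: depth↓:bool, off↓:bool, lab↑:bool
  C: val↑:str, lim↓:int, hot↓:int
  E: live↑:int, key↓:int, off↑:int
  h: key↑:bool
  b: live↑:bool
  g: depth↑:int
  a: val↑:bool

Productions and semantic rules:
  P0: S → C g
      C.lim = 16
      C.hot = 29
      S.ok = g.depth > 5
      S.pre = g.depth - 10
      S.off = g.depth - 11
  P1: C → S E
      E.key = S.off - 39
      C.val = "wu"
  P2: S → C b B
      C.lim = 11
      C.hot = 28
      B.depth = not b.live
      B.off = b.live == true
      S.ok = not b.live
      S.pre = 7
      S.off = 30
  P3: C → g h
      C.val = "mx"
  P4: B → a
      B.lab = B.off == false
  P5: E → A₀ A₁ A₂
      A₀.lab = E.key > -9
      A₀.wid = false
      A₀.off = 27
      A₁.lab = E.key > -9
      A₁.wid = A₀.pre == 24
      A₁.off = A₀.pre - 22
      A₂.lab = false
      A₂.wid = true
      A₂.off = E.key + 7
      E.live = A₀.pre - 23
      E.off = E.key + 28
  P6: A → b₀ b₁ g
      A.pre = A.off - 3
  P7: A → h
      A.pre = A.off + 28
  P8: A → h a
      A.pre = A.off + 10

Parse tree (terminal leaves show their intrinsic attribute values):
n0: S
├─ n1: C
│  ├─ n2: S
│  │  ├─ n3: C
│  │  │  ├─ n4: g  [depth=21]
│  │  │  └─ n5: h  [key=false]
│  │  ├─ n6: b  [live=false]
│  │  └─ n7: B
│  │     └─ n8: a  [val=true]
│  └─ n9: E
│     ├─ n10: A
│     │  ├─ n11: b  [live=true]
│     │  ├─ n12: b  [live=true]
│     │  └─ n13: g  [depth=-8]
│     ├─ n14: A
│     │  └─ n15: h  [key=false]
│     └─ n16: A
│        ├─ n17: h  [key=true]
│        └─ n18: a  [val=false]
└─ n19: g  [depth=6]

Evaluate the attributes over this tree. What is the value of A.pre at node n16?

8

1. n1.lim = 16  [16]
2. n1.hot = 29  [29]
3. n3.lim = 11  [11]
4. n3.hot = 28  [28]
5. n4.depth = 21  [terminal]
6. n5.key = false  [terminal]
7. n3.val = "mx"  ["mx"]
8. n6.live = false  [terminal]
9. n7.depth = true  [not b.live]
10. n7.off = false  [b.live == true]
11. n8.val = true  [terminal]
12. n7.lab = true  [B.off == false]
13. n2.ok = true  [not b.live]
14. n2.pre = 7  [7]
15. n2.off = 30  [30]
16. n9.key = -9  [S.off - 39]
17. n10.lab = false  [E.key > -9]
18. n10.wid = false  [false]
19. n10.off = 27  [27]
20. n11.live = true  [terminal]
21. n12.live = true  [terminal]
22. n13.depth = -8  [terminal]
23. n10.pre = 24  [A.off - 3]
24. n14.lab = false  [E.key > -9]
25. n14.wid = true  [A₀.pre == 24]
26. n14.off = 2  [A₀.pre - 22]
27. n15.key = false  [terminal]
28. n14.pre = 30  [A.off + 28]
29. n16.lab = false  [false]
30. n16.wid = true  [true]
31. n16.off = -2  [E.key + 7]
32. n17.key = true  [terminal]
33. n18.val = false  [terminal]
34. n16.pre = 8  [A.off + 10]
35. n9.live = 1  [A₀.pre - 23]
36. n9.off = 19  [E.key + 28]
37. n1.val = "wu"  ["wu"]
38. n19.depth = 6  [terminal]
39. n0.ok = true  [g.depth > 5]
40. n0.pre = -4  [g.depth - 10]
41. n0.off = -5  [g.depth - 11]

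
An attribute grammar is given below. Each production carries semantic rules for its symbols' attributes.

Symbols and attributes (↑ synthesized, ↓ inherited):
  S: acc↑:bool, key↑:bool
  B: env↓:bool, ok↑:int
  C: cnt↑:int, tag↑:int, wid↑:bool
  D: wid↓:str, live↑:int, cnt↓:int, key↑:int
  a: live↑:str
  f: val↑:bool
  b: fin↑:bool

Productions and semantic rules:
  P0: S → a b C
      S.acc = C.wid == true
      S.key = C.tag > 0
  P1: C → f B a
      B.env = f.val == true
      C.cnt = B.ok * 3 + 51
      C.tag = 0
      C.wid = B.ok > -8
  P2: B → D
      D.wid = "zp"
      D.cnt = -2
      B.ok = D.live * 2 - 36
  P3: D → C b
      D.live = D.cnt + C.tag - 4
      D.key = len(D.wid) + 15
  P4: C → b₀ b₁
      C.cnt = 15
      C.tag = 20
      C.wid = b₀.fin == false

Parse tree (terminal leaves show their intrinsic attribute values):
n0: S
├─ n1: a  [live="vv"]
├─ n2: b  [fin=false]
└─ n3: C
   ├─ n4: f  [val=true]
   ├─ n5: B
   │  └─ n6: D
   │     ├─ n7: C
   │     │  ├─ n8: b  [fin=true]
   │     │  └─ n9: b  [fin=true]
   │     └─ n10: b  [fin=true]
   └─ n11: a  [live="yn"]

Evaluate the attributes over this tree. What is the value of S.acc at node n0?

false

1. n1.live = "vv"  [terminal]
2. n2.fin = false  [terminal]
3. n4.val = true  [terminal]
4. n5.env = true  [f.val == true]
5. n6.wid = "zp"  ["zp"]
6. n6.cnt = -2  [-2]
7. n8.fin = true  [terminal]
8. n9.fin = true  [terminal]
9. n7.cnt = 15  [15]
10. n7.tag = 20  [20]
11. n7.wid = false  [b₀.fin == false]
12. n10.fin = true  [terminal]
13. n6.live = 14  [D.cnt + C.tag - 4]
14. n6.key = 17  [len(D.wid) + 15]
15. n5.ok = -8  [D.live * 2 - 36]
16. n11.live = "yn"  [terminal]
17. n3.cnt = 27  [B.ok * 3 + 51]
18. n3.tag = 0  [0]
19. n3.wid = false  [B.ok > -8]
20. n0.acc = false  [C.wid == true]
21. n0.key = false  [C.tag > 0]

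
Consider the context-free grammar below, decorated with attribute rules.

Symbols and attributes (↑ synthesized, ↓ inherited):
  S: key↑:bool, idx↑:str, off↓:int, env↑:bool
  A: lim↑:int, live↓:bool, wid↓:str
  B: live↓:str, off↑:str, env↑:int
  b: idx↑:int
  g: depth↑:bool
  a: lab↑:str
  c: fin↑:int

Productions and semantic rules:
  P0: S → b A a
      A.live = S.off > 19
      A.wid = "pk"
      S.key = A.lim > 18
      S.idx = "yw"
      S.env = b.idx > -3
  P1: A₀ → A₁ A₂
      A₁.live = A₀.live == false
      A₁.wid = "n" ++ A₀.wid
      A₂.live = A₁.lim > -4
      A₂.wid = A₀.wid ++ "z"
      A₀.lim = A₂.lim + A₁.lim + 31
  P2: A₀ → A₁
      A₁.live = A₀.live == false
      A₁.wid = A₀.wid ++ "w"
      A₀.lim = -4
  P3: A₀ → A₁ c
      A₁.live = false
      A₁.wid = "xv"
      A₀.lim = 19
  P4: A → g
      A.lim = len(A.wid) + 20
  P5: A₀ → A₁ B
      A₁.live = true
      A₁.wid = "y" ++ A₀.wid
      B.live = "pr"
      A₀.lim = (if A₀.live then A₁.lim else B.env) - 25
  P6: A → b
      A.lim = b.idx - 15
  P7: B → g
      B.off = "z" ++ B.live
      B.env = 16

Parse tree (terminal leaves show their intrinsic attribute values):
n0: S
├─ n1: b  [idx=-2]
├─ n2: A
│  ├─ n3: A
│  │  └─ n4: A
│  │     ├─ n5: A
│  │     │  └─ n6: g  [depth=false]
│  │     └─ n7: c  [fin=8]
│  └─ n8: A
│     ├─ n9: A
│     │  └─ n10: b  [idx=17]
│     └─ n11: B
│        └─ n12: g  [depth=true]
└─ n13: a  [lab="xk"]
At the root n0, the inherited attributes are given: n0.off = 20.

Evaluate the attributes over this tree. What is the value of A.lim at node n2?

1. n0.off = 20  [given at root]
2. n1.idx = -2  [terminal]
3. n2.live = true  [S.off > 19]
4. n2.wid = "pk"  ["pk"]
5. n3.live = false  [A₀.live == false]
6. n3.wid = "npk"  ["n" ++ A₀.wid]
7. n4.live = true  [A₀.live == false]
8. n4.wid = "npkw"  [A₀.wid ++ "w"]
9. n5.live = false  [false]
10. n5.wid = "xv"  ["xv"]
11. n6.depth = false  [terminal]
12. n5.lim = 22  [len(A.wid) + 20]
13. n7.fin = 8  [terminal]
14. n4.lim = 19  [19]
15. n3.lim = -4  [-4]
16. n8.live = false  [A₁.lim > -4]
17. n8.wid = "pkz"  [A₀.wid ++ "z"]
18. n9.live = true  [true]
19. n9.wid = "ypkz"  ["y" ++ A₀.wid]
20. n10.idx = 17  [terminal]
21. n9.lim = 2  [b.idx - 15]
22. n11.live = "pr"  ["pr"]
23. n12.depth = true  [terminal]
24. n11.off = "zpr"  ["z" ++ B.live]
25. n11.env = 16  [16]
26. n8.lim = -9  [(if A₀.live then A₁.lim else B.env) - 25]
27. n2.lim = 18  [A₂.lim + A₁.lim + 31]
28. n13.lab = "xk"  [terminal]
29. n0.key = false  [A.lim > 18]
30. n0.idx = "yw"  ["yw"]
31. n0.env = true  [b.idx > -3]

18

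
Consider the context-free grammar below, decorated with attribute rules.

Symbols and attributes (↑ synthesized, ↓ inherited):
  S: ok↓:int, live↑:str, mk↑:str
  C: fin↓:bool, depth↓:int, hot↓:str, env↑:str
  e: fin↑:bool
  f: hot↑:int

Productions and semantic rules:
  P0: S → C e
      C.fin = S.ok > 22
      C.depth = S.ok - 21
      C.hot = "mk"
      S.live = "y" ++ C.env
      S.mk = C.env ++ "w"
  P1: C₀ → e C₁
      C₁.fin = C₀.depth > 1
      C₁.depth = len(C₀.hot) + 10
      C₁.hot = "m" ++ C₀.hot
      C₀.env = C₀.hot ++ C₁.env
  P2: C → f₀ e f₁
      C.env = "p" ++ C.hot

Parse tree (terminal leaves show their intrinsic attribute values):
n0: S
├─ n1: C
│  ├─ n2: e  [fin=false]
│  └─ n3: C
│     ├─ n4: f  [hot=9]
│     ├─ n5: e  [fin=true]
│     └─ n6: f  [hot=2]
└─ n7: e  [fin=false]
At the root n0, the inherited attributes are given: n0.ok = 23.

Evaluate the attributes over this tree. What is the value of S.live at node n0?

1. n0.ok = 23  [given at root]
2. n1.fin = true  [S.ok > 22]
3. n1.depth = 2  [S.ok - 21]
4. n1.hot = "mk"  ["mk"]
5. n2.fin = false  [terminal]
6. n3.fin = true  [C₀.depth > 1]
7. n3.depth = 12  [len(C₀.hot) + 10]
8. n3.hot = "mmk"  ["m" ++ C₀.hot]
9. n4.hot = 9  [terminal]
10. n5.fin = true  [terminal]
11. n6.hot = 2  [terminal]
12. n3.env = "pmmk"  ["p" ++ C.hot]
13. n1.env = "mkpmmk"  [C₀.hot ++ C₁.env]
14. n7.fin = false  [terminal]
15. n0.live = "ymkpmmk"  ["y" ++ C.env]
16. n0.mk = "mkpmmkw"  [C.env ++ "w"]

"ymkpmmk"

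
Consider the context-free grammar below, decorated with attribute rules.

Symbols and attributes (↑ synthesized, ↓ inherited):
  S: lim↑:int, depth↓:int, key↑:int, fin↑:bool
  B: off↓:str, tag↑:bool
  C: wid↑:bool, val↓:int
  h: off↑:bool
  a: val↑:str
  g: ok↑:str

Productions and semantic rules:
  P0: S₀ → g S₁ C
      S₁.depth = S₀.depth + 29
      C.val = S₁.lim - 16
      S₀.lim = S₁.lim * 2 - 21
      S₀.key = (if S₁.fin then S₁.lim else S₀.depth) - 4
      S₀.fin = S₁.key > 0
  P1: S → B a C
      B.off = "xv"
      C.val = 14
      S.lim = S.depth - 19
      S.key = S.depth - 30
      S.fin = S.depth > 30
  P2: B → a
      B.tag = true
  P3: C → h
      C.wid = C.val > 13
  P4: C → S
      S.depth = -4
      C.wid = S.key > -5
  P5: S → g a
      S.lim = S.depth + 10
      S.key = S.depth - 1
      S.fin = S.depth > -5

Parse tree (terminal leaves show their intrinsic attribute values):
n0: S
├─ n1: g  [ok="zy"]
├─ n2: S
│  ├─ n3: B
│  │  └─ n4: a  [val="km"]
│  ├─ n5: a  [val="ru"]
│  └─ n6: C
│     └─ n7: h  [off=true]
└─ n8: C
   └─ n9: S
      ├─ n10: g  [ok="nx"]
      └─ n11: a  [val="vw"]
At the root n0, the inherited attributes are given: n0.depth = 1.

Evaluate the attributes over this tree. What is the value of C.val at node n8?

1. n0.depth = 1  [given at root]
2. n1.ok = "zy"  [terminal]
3. n2.depth = 30  [S₀.depth + 29]
4. n3.off = "xv"  ["xv"]
5. n4.val = "km"  [terminal]
6. n3.tag = true  [true]
7. n5.val = "ru"  [terminal]
8. n6.val = 14  [14]
9. n7.off = true  [terminal]
10. n6.wid = true  [C.val > 13]
11. n2.lim = 11  [S.depth - 19]
12. n2.key = 0  [S.depth - 30]
13. n2.fin = false  [S.depth > 30]
14. n8.val = -5  [S₁.lim - 16]
15. n9.depth = -4  [-4]
16. n10.ok = "nx"  [terminal]
17. n11.val = "vw"  [terminal]
18. n9.lim = 6  [S.depth + 10]
19. n9.key = -5  [S.depth - 1]
20. n9.fin = true  [S.depth > -5]
21. n8.wid = false  [S.key > -5]
22. n0.lim = 1  [S₁.lim * 2 - 21]
23. n0.key = -3  [(if S₁.fin then S₁.lim else S₀.depth) - 4]
24. n0.fin = false  [S₁.key > 0]

-5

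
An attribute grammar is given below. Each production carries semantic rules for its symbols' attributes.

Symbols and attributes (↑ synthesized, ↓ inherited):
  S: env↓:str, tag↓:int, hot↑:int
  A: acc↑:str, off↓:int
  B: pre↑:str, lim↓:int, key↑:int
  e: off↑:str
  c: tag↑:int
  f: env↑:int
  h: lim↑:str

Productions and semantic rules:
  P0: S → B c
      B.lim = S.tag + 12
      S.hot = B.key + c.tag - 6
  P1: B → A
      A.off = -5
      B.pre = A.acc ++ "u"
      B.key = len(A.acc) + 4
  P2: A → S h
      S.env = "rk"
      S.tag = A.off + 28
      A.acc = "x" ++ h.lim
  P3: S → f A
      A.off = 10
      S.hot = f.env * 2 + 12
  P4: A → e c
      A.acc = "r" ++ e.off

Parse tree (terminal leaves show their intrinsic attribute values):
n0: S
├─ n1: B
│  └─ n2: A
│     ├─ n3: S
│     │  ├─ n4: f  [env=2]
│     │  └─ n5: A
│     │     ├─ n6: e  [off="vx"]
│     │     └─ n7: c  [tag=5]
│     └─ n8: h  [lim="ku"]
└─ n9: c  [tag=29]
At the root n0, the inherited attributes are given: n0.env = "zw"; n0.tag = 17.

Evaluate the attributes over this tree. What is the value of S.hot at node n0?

1. n0.env = "zw"  [given at root]
2. n0.tag = 17  [given at root]
3. n1.lim = 29  [S.tag + 12]
4. n2.off = -5  [-5]
5. n3.env = "rk"  ["rk"]
6. n3.tag = 23  [A.off + 28]
7. n4.env = 2  [terminal]
8. n5.off = 10  [10]
9. n6.off = "vx"  [terminal]
10. n7.tag = 5  [terminal]
11. n5.acc = "rvx"  ["r" ++ e.off]
12. n3.hot = 16  [f.env * 2 + 12]
13. n8.lim = "ku"  [terminal]
14. n2.acc = "xku"  ["x" ++ h.lim]
15. n1.pre = "xkuu"  [A.acc ++ "u"]
16. n1.key = 7  [len(A.acc) + 4]
17. n9.tag = 29  [terminal]
18. n0.hot = 30  [B.key + c.tag - 6]

30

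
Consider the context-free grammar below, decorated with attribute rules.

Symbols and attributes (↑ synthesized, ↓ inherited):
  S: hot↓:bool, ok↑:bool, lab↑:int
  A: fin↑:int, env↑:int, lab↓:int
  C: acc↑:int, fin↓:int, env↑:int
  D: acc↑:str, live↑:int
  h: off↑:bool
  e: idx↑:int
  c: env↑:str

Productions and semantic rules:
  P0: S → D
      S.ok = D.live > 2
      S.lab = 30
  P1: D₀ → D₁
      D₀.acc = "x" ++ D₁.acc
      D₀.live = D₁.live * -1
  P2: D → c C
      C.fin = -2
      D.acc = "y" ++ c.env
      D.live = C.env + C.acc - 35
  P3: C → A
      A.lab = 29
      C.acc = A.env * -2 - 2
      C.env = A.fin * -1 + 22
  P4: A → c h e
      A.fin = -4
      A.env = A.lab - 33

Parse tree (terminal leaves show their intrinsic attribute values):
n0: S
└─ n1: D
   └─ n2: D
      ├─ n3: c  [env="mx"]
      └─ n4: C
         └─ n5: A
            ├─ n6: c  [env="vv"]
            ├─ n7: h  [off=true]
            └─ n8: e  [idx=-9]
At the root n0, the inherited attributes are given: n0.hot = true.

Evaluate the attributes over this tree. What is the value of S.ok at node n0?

true

1. n0.hot = true  [given at root]
2. n3.env = "mx"  [terminal]
3. n4.fin = -2  [-2]
4. n5.lab = 29  [29]
5. n6.env = "vv"  [terminal]
6. n7.off = true  [terminal]
7. n8.idx = -9  [terminal]
8. n5.fin = -4  [-4]
9. n5.env = -4  [A.lab - 33]
10. n4.acc = 6  [A.env * -2 - 2]
11. n4.env = 26  [A.fin * -1 + 22]
12. n2.acc = "ymx"  ["y" ++ c.env]
13. n2.live = -3  [C.env + C.acc - 35]
14. n1.acc = "xymx"  ["x" ++ D₁.acc]
15. n1.live = 3  [D₁.live * -1]
16. n0.ok = true  [D.live > 2]
17. n0.lab = 30  [30]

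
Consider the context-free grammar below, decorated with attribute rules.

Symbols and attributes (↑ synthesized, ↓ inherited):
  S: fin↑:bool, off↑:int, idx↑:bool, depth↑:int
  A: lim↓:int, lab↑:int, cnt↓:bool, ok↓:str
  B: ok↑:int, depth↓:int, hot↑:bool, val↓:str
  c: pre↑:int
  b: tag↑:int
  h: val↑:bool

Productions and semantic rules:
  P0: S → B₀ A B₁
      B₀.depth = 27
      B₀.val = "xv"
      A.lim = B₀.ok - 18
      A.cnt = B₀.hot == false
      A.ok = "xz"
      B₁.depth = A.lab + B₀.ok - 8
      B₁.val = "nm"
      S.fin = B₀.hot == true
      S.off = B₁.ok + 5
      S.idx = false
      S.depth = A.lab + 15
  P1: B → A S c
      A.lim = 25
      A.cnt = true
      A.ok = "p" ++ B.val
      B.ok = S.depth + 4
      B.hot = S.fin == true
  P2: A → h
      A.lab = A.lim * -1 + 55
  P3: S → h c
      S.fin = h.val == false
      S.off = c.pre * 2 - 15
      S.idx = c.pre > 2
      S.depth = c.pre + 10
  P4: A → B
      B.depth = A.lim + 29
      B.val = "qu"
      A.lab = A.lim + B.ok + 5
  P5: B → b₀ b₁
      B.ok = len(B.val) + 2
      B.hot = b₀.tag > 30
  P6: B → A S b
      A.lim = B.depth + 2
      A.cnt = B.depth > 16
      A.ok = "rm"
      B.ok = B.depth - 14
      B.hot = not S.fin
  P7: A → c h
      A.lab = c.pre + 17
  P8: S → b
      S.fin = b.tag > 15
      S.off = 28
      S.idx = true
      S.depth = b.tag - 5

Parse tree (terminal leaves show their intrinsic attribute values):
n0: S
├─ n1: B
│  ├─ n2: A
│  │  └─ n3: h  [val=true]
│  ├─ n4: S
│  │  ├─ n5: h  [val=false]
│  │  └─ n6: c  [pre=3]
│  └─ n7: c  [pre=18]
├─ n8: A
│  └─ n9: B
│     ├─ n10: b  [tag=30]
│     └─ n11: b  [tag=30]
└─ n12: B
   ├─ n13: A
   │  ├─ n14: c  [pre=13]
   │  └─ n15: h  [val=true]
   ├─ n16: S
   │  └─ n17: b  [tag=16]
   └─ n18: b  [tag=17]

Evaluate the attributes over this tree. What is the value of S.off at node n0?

1. n1.depth = 27  [27]
2. n1.val = "xv"  ["xv"]
3. n2.lim = 25  [25]
4. n2.cnt = true  [true]
5. n2.ok = "pxv"  ["p" ++ B.val]
6. n3.val = true  [terminal]
7. n2.lab = 30  [A.lim * -1 + 55]
8. n5.val = false  [terminal]
9. n6.pre = 3  [terminal]
10. n4.fin = true  [h.val == false]
11. n4.off = -9  [c.pre * 2 - 15]
12. n4.idx = true  [c.pre > 2]
13. n4.depth = 13  [c.pre + 10]
14. n7.pre = 18  [terminal]
15. n1.ok = 17  [S.depth + 4]
16. n1.hot = true  [S.fin == true]
17. n8.lim = -1  [B₀.ok - 18]
18. n8.cnt = false  [B₀.hot == false]
19. n8.ok = "xz"  ["xz"]
20. n9.depth = 28  [A.lim + 29]
21. n9.val = "qu"  ["qu"]
22. n10.tag = 30  [terminal]
23. n11.tag = 30  [terminal]
24. n9.ok = 4  [len(B.val) + 2]
25. n9.hot = false  [b₀.tag > 30]
26. n8.lab = 8  [A.lim + B.ok + 5]
27. n12.depth = 17  [A.lab + B₀.ok - 8]
28. n12.val = "nm"  ["nm"]
29. n13.lim = 19  [B.depth + 2]
30. n13.cnt = true  [B.depth > 16]
31. n13.ok = "rm"  ["rm"]
32. n14.pre = 13  [terminal]
33. n15.val = true  [terminal]
34. n13.lab = 30  [c.pre + 17]
35. n17.tag = 16  [terminal]
36. n16.fin = true  [b.tag > 15]
37. n16.off = 28  [28]
38. n16.idx = true  [true]
39. n16.depth = 11  [b.tag - 5]
40. n18.tag = 17  [terminal]
41. n12.ok = 3  [B.depth - 14]
42. n12.hot = false  [not S.fin]
43. n0.fin = true  [B₀.hot == true]
44. n0.off = 8  [B₁.ok + 5]
45. n0.idx = false  [false]
46. n0.depth = 23  [A.lab + 15]

8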